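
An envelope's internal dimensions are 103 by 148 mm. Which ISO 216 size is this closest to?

Aspect ratio 148/103 ≈ 1.437 (ISO target is √2 ≈ 1.414).
In the A-series (A0 area = 1 m²): A6 = 105 × 148 mm.
Off by 2 mm total — nearest standard size.

A6 (105 × 148 mm)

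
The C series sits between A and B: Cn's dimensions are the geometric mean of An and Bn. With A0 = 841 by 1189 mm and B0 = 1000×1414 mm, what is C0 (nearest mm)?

917 × 1297 mm

Short side: √(841 · 1000) = √841000 ≈ 917.1 → 917 mm
Long side: √(1189 · 1414) = √1681246 ≈ 1296.6 → 1297 mm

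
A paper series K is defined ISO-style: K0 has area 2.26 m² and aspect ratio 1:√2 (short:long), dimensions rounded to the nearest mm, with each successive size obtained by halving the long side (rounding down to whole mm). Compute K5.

Let K0's short side be w mm. w · w√2 = 2.26 m² = 2,260,000 mm², so w ≈ 1264.1 mm and w√2 ≈ 1787.8 mm → K0 = 1264 × 1788 mm.
K1: ⌊1788/2⌋ × 1264 = 894 × 1264 mm
K2: ⌊1264/2⌋ × 894 = 632 × 894 mm
K3: ⌊894/2⌋ × 632 = 447 × 632 mm
K4: ⌊632/2⌋ × 447 = 316 × 447 mm
K5: ⌊447/2⌋ × 316 = 223 × 316 mm

223 × 316 mm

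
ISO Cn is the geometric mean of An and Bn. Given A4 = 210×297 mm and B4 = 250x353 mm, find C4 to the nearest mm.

229 × 324 mm

Short side: √(210 · 250) = √52500 ≈ 229.1 → 229 mm
Long side: √(297 · 353) = √104841 ≈ 323.8 → 324 mm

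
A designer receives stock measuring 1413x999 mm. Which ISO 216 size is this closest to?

B0 (1000 × 1414 mm)

Aspect ratio 1413/999 ≈ 1.414 — close to the ISO √2 ≈ 1.414.
In the B-series (B0 = 1000 × 1414 mm): B0 = 1000 × 1414 mm.
Off by 2 mm total — nearest standard size.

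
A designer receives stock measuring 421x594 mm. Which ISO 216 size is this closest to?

A2 (420 × 594 mm)

Aspect ratio 594/421 ≈ 1.411 — close to the ISO √2 ≈ 1.414.
In the A-series (A0 area = 1 m²): A2 = 420 × 594 mm.
Off by 1 mm total — nearest standard size.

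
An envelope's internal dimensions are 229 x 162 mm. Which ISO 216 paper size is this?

C5 (162 × 229 mm)

Aspect ratio 229/162 ≈ 1.414 — close to the ISO √2 ≈ 1.414.
In the C-series (envelope sizes, between A and B): C5 = 162 × 229 mm.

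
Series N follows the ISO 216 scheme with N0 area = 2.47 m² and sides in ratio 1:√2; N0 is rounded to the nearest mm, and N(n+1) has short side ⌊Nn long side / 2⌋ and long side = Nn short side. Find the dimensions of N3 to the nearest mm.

467 × 661 mm

Let N0's short side be w mm. w · w√2 = 2.47 m² = 2,470,000 mm², so w ≈ 1321.6 mm and w√2 ≈ 1869.0 mm → N0 = 1322 × 1869 mm.
N1: ⌊1869/2⌋ × 1322 = 934 × 1322 mm
N2: ⌊1322/2⌋ × 934 = 661 × 934 mm
N3: ⌊934/2⌋ × 661 = 467 × 661 mm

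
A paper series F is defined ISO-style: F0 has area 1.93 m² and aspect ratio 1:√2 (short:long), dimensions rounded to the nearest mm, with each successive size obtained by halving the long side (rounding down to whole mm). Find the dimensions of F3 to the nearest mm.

413 × 584 mm

Let F0's short side be w mm. w · w√2 = 1.93 m² = 1,930,000 mm², so w ≈ 1168.2 mm and w√2 ≈ 1652.1 mm → F0 = 1168 × 1652 mm.
F1: ⌊1652/2⌋ × 1168 = 826 × 1168 mm
F2: ⌊1168/2⌋ × 826 = 584 × 826 mm
F3: ⌊826/2⌋ × 584 = 413 × 584 mm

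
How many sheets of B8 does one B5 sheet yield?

8

Each ISO step halves the sheet: 1 × B5 → 2 × B6 → 4 × B7 → 8 × B8
From B5 to B8 is 3 halving steps: 2^3 = 8.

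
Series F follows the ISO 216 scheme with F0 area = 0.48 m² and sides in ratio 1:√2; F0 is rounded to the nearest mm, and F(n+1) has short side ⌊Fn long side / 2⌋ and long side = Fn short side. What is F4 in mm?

Let F0's short side be w mm. w · w√2 = 0.48 m² = 480,000 mm², so w ≈ 582.6 mm and w√2 ≈ 823.9 mm → F0 = 583 × 824 mm.
F1: ⌊824/2⌋ × 583 = 412 × 583 mm
F2: ⌊583/2⌋ × 412 = 291 × 412 mm
F3: ⌊412/2⌋ × 291 = 206 × 291 mm
F4: ⌊291/2⌋ × 206 = 145 × 206 mm

145 × 206 mm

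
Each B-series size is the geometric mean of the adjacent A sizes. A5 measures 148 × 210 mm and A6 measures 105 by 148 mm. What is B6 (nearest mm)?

125 × 176 mm

Short side: √(148 · 105) = √15540 ≈ 124.7 → 125 mm
Long side: √(210 · 148) = √31080 ≈ 176.3 → 176 mm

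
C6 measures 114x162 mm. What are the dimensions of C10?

C7: ⌊162/2⌋ × 114 = 81 × 114 mm
C8: ⌊114/2⌋ × 81 = 57 × 81 mm
C9: ⌊81/2⌋ × 57 = 40 × 57 mm
C10: ⌊57/2⌋ × 40 = 28 × 40 mm

28 × 40 mm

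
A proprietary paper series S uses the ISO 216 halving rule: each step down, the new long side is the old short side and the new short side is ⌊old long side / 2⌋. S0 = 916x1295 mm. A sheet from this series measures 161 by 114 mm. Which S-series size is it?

S0: 916 × 1295 mm
S1: 647 × 916 mm
S2: 458 × 647 mm
S3: 323 × 458 mm
S4: 229 × 323 mm
S5: 161 × 229 mm
S6: 114 × 161 mm
S7: 80 × 114 mm
→ matches S6.

S6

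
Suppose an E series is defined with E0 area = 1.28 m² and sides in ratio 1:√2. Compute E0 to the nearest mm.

Let the short side be w mm. Then w · w√2 = 1.28 m² = 1,280,000 mm².
w² = 1,280,000/√2, so w ≈ 951.4 mm; long side = w√2 ≈ 1345.4 mm.

951 × 1345 mm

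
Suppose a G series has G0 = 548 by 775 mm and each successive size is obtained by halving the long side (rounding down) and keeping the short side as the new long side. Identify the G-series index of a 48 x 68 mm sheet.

G7

G0: 548 × 775 mm
G1: 387 × 548 mm
G2: 274 × 387 mm
G3: 193 × 274 mm
G4: 137 × 193 mm
G5: 96 × 137 mm
G6: 68 × 96 mm
G7: 48 × 68 mm
G8: 34 × 48 mm
→ matches G7.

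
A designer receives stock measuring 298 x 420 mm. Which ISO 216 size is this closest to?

Aspect ratio 420/298 ≈ 1.409 — close to the ISO √2 ≈ 1.414.
In the A-series (A0 area = 1 m²): A3 = 297 × 420 mm.
Off by 1 mm total — nearest standard size.

A3 (297 × 420 mm)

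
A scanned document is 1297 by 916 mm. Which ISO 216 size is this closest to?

Aspect ratio 1297/916 ≈ 1.416 — close to the ISO √2 ≈ 1.414.
In the C-series (envelope sizes, between A and B): C0 = 917 × 1297 mm.
Off by 1 mm total — nearest standard size.

C0 (917 × 1297 mm)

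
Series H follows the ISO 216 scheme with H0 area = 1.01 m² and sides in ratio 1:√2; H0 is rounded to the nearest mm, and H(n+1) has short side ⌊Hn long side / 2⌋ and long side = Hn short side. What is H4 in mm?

211 × 298 mm

Let H0's short side be w mm. w · w√2 = 1.01 m² = 1,010,000 mm², so w ≈ 845.1 mm and w√2 ≈ 1195.1 mm → H0 = 845 × 1195 mm.
H1: ⌊1195/2⌋ × 845 = 597 × 845 mm
H2: ⌊845/2⌋ × 597 = 422 × 597 mm
H3: ⌊597/2⌋ × 422 = 298 × 422 mm
H4: ⌊422/2⌋ × 298 = 211 × 298 mm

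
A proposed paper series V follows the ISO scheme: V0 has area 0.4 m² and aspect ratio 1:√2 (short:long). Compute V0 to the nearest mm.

Let the short side be w mm. Then w · w√2 = 0.4 m² = 400,000 mm².
w² = 400,000/√2, so w ≈ 531.8 mm; long side = w√2 ≈ 752.1 mm.

532 × 752 mm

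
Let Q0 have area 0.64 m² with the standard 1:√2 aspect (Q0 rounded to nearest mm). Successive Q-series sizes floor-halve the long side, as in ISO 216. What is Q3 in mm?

Let Q0's short side be w mm. w · w√2 = 0.64 m² = 640,000 mm², so w ≈ 672.7 mm and w√2 ≈ 951.4 mm → Q0 = 673 × 951 mm.
Q1: ⌊951/2⌋ × 673 = 475 × 673 mm
Q2: ⌊673/2⌋ × 475 = 336 × 475 mm
Q3: ⌊475/2⌋ × 336 = 237 × 336 mm

237 × 336 mm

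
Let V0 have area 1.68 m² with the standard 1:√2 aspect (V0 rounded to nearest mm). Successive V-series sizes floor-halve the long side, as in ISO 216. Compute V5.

Let V0's short side be w mm. w · w√2 = 1.68 m² = 1,680,000 mm², so w ≈ 1089.9 mm and w√2 ≈ 1541.4 mm → V0 = 1090 × 1541 mm.
V1: ⌊1541/2⌋ × 1090 = 770 × 1090 mm
V2: ⌊1090/2⌋ × 770 = 545 × 770 mm
V3: ⌊770/2⌋ × 545 = 385 × 545 mm
V4: ⌊545/2⌋ × 385 = 272 × 385 mm
V5: ⌊385/2⌋ × 272 = 192 × 272 mm

192 × 272 mm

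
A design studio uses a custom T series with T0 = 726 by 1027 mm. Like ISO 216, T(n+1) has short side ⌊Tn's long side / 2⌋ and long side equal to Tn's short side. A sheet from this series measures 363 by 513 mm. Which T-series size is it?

T0: 726 × 1027 mm
T1: 513 × 726 mm
T2: 363 × 513 mm
T3: 256 × 363 mm
→ matches T2.

T2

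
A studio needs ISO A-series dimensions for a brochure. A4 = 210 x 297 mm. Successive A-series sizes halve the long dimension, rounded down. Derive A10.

A5: ⌊297/2⌋ × 210 = 148 × 210 mm
A6: ⌊210/2⌋ × 148 = 105 × 148 mm
A7: ⌊148/2⌋ × 105 = 74 × 105 mm
A8: ⌊105/2⌋ × 74 = 52 × 74 mm
A9: ⌊74/2⌋ × 52 = 37 × 52 mm
A10: ⌊52/2⌋ × 37 = 26 × 37 mm

26 × 37 mm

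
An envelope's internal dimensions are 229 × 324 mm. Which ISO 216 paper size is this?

Aspect ratio 324/229 ≈ 1.415 — close to the ISO √2 ≈ 1.414.
In the C-series (envelope sizes, between A and B): C4 = 229 × 324 mm.

C4 (229 × 324 mm)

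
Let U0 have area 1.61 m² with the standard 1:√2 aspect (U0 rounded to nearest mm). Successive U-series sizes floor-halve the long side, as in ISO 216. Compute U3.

377 × 533 mm

Let U0's short side be w mm. w · w√2 = 1.61 m² = 1,610,000 mm², so w ≈ 1067.0 mm and w√2 ≈ 1508.9 mm → U0 = 1067 × 1509 mm.
U1: ⌊1509/2⌋ × 1067 = 754 × 1067 mm
U2: ⌊1067/2⌋ × 754 = 533 × 754 mm
U3: ⌊754/2⌋ × 533 = 377 × 533 mm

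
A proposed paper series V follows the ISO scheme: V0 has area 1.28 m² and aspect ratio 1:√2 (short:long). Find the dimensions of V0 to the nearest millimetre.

951 × 1345 mm

Let the short side be w mm. Then w · w√2 = 1.28 m² = 1,280,000 mm².
w² = 1,280,000/√2, so w ≈ 951.4 mm; long side = w√2 ≈ 1345.4 mm.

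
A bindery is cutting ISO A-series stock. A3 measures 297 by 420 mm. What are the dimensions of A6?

105 × 148 mm

A4: ⌊420/2⌋ × 297 = 210 × 297 mm
A5: ⌊297/2⌋ × 210 = 148 × 210 mm
A6: ⌊210/2⌋ × 148 = 105 × 148 mm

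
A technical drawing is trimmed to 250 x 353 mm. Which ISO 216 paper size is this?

B4 (250 × 353 mm)

Aspect ratio 353/250 ≈ 1.412 — close to the ISO √2 ≈ 1.414.
In the B-series (B0 = 1000 × 1414 mm): B4 = 250 × 353 mm.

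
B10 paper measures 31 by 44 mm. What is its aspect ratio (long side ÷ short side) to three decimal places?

44 / 31 = 1.419
ISO 216 targets √2 ≈ 1.414; the +0.005 deviation is from mm rounding.

1.419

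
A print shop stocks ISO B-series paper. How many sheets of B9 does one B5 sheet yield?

Each ISO step halves the sheet: 1 × B5 → 2 × B6 → 4 × B7 → 8 × B8 → …
From B5 to B9 is 4 halving steps: 2^4 = 16.

16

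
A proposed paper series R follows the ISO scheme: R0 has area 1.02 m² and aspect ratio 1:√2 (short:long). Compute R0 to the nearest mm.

849 × 1201 mm

Let the short side be w mm. Then w · w√2 = 1.02 m² = 1,020,000 mm².
w² = 1,020,000/√2, so w ≈ 849.3 mm; long side = w√2 ≈ 1201.0 mm.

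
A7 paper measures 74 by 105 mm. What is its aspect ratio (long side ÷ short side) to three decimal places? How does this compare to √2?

1.419

105 / 74 = 1.419
ISO 216 targets √2 ≈ 1.414; the +0.005 deviation is from mm rounding.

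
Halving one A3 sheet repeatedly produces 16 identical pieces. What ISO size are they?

A7

16 = 2^4, so 4 halving steps.
A3 → A4 → … → A7 after 4 steps.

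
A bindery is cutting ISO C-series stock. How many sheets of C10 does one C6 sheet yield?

16

Each ISO step halves the sheet: 1 × C6 → 2 × C7 → 4 × C8 → 8 × C9 → …
From C6 to C10 is 4 halving steps: 2^4 = 16.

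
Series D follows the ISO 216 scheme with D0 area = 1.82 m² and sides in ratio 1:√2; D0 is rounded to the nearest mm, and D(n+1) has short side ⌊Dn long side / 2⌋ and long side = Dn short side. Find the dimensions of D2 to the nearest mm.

567 × 802 mm

Let D0's short side be w mm. w · w√2 = 1.82 m² = 1,820,000 mm², so w ≈ 1134.4 mm and w√2 ≈ 1604.3 mm → D0 = 1134 × 1604 mm.
D1: ⌊1604/2⌋ × 1134 = 802 × 1134 mm
D2: ⌊1134/2⌋ × 802 = 567 × 802 mm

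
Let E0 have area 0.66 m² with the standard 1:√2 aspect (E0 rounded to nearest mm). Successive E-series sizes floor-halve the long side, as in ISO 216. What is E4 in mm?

170 × 241 mm

Let E0's short side be w mm. w · w√2 = 0.66 m² = 660,000 mm², so w ≈ 683.1 mm and w√2 ≈ 966.1 mm → E0 = 683 × 966 mm.
E1: ⌊966/2⌋ × 683 = 483 × 683 mm
E2: ⌊683/2⌋ × 483 = 341 × 483 mm
E3: ⌊483/2⌋ × 341 = 241 × 341 mm
E4: ⌊341/2⌋ × 241 = 170 × 241 mm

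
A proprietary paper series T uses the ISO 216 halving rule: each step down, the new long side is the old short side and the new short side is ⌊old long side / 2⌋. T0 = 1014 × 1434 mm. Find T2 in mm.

T1: ⌊1434/2⌋ × 1014 = 717 × 1014 mm
T2: ⌊1014/2⌋ × 717 = 507 × 717 mm

507 × 717 mm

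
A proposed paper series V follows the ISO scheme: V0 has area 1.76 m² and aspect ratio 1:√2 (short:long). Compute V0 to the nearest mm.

Let the short side be w mm. Then w · w√2 = 1.76 m² = 1,760,000 mm².
w² = 1,760,000/√2, so w ≈ 1115.6 mm; long side = w√2 ≈ 1577.7 mm.

1116 × 1578 mm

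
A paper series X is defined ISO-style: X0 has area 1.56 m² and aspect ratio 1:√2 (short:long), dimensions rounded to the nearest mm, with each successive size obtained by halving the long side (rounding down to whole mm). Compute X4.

Let X0's short side be w mm. w · w√2 = 1.56 m² = 1,560,000 mm², so w ≈ 1050.3 mm and w√2 ≈ 1485.3 mm → X0 = 1050 × 1485 mm.
X1: ⌊1485/2⌋ × 1050 = 742 × 1050 mm
X2: ⌊1050/2⌋ × 742 = 525 × 742 mm
X3: ⌊742/2⌋ × 525 = 371 × 525 mm
X4: ⌊525/2⌋ × 371 = 262 × 371 mm

262 × 371 mm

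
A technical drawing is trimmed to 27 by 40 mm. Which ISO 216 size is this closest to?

C10 (28 × 40 mm)

Aspect ratio 40/27 ≈ 1.481 (ISO target is √2 ≈ 1.414).
In the C-series (envelope sizes, between A and B): C10 = 28 × 40 mm.
Off by 1 mm total — nearest standard size.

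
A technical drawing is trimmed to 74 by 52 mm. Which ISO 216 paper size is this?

A8 (52 × 74 mm)

Aspect ratio 74/52 ≈ 1.423 — close to the ISO √2 ≈ 1.414.
In the A-series (A0 area = 1 m²): A8 = 52 × 74 mm.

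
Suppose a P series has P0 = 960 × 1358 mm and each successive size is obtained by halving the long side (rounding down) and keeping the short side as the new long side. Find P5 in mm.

P1: ⌊1358/2⌋ × 960 = 679 × 960 mm
P2: ⌊960/2⌋ × 679 = 480 × 679 mm
P3: ⌊679/2⌋ × 480 = 339 × 480 mm
P4: ⌊480/2⌋ × 339 = 240 × 339 mm
P5: ⌊339/2⌋ × 240 = 169 × 240 mm

169 × 240 mm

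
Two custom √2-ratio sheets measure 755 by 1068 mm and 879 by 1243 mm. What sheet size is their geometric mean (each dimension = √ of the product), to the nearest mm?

815 × 1152 mm

Short side: √(755 · 879) = √663645 ≈ 814.6 → 815 mm
Long side: √(1068 · 1243) = √1327524 ≈ 1152.2 → 1152 mm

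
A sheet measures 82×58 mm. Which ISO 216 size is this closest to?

C8 (57 × 81 mm)

Aspect ratio 82/58 ≈ 1.414 — close to the ISO √2 ≈ 1.414.
In the C-series (envelope sizes, between A and B): C8 = 57 × 81 mm.
Off by 2 mm total — nearest standard size.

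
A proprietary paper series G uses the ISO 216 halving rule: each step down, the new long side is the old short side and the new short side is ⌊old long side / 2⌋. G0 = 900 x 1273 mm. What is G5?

159 × 225 mm

G1 = 636 × 900 mm (from G0 by 1 halving).
G2: ⌊900/2⌋ × 636 = 450 × 636 mm
G3: ⌊636/2⌋ × 450 = 318 × 450 mm
G4: ⌊450/2⌋ × 318 = 225 × 318 mm
G5: ⌊318/2⌋ × 225 = 159 × 225 mm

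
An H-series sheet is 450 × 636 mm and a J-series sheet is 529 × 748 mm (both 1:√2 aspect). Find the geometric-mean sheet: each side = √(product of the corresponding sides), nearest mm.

Short side: √(450 · 529) = √238050 ≈ 487.9 → 488 mm
Long side: √(636 · 748) = √475728 ≈ 689.7 → 690 mm

488 × 690 mm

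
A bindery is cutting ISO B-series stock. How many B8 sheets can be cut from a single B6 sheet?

4

B6 = 125 × 176 mm; B8 = 62 × 88 mm.
Each halving step doubles the count; 2 steps from B6 to B8.
2^2 = 4.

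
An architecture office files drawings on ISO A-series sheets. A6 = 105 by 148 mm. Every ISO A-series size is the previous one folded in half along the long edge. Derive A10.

26 × 37 mm

A7: ⌊148/2⌋ × 105 = 74 × 105 mm
A8: ⌊105/2⌋ × 74 = 52 × 74 mm
A9: ⌊74/2⌋ × 52 = 37 × 52 mm
A10: ⌊52/2⌋ × 37 = 26 × 37 mm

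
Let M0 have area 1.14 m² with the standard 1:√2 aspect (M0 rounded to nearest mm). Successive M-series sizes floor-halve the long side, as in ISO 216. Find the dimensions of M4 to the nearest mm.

Let M0's short side be w mm. w · w√2 = 1.14 m² = 1,140,000 mm², so w ≈ 897.8 mm and w√2 ≈ 1269.7 mm → M0 = 898 × 1270 mm.
M1: ⌊1270/2⌋ × 898 = 635 × 898 mm
M2: ⌊898/2⌋ × 635 = 449 × 635 mm
M3: ⌊635/2⌋ × 449 = 317 × 449 mm
M4: ⌊449/2⌋ × 317 = 224 × 317 mm

224 × 317 mm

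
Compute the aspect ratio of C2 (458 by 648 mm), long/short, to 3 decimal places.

648 / 458 = 1.415
Matches √2 ≈ 1.414 — the ISO 216 defining ratio.

1.415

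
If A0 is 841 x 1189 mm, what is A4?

A1: ⌊1189/2⌋ × 841 = 594 × 841 mm
A2: ⌊841/2⌋ × 594 = 420 × 594 mm
A3: ⌊594/2⌋ × 420 = 297 × 420 mm
A4: ⌊420/2⌋ × 297 = 210 × 297 mm

210 × 297 mm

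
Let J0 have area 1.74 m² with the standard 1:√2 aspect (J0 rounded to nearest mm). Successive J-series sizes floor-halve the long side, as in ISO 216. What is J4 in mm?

277 × 392 mm

Let J0's short side be w mm. w · w√2 = 1.74 m² = 1,740,000 mm², so w ≈ 1109.2 mm and w√2 ≈ 1568.7 mm → J0 = 1109 × 1569 mm.
J1: ⌊1569/2⌋ × 1109 = 784 × 1109 mm
J2: ⌊1109/2⌋ × 784 = 554 × 784 mm
J3: ⌊784/2⌋ × 554 = 392 × 554 mm
J4: ⌊554/2⌋ × 392 = 277 × 392 mm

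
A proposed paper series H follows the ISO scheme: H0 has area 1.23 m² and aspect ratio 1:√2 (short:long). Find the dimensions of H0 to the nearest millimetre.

Let the short side be w mm. Then w · w√2 = 1.23 m² = 1,230,000 mm².
w² = 1,230,000/√2, so w ≈ 932.6 mm; long side = w√2 ≈ 1318.9 mm.

933 × 1319 mm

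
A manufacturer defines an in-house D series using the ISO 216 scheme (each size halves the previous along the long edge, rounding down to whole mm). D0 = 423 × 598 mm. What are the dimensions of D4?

105 × 149 mm

D1: ⌊598/2⌋ × 423 = 299 × 423 mm
D2: ⌊423/2⌋ × 299 = 211 × 299 mm
D3: ⌊299/2⌋ × 211 = 149 × 211 mm
D4: ⌊211/2⌋ × 149 = 105 × 149 mm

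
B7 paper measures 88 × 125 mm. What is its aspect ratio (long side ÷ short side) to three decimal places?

1.420

125 / 88 = 1.420
ISO 216 targets √2 ≈ 1.414; the +0.006 deviation is from mm rounding.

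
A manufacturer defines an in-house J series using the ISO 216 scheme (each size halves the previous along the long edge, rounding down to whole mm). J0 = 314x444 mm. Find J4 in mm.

J1: ⌊444/2⌋ × 314 = 222 × 314 mm
J2: ⌊314/2⌋ × 222 = 157 × 222 mm
J3: ⌊222/2⌋ × 157 = 111 × 157 mm
J4: ⌊157/2⌋ × 111 = 78 × 111 mm

78 × 111 mm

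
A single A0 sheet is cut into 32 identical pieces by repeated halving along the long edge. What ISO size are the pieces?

A5

32 = 2^5, so 5 halving steps.
A0 → A1 → … → A5 after 5 steps.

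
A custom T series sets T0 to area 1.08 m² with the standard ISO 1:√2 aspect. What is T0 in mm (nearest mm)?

Let the short side be w mm. Then w · w√2 = 1.08 m² = 1,080,000 mm².
w² = 1,080,000/√2, so w ≈ 873.9 mm; long side = w√2 ≈ 1235.9 mm.

874 × 1236 mm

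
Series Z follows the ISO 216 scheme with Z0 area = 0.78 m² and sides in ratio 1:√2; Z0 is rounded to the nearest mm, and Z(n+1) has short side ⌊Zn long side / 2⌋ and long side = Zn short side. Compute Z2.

Let Z0's short side be w mm. w · w√2 = 0.78 m² = 780,000 mm², so w ≈ 742.7 mm and w√2 ≈ 1050.3 mm → Z0 = 743 × 1050 mm.
Z1: ⌊1050/2⌋ × 743 = 525 × 743 mm
Z2: ⌊743/2⌋ × 525 = 371 × 525 mm

371 × 525 mm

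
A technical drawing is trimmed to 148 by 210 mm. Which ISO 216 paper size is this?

Aspect ratio 210/148 ≈ 1.419 — close to the ISO √2 ≈ 1.414.
In the A-series (A0 area = 1 m²): A5 = 148 × 210 mm.

A5 (148 × 210 mm)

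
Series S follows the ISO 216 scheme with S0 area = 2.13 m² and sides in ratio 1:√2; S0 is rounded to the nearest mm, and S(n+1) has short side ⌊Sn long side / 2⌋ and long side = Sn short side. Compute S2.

Let S0's short side be w mm. w · w√2 = 2.13 m² = 2,130,000 mm², so w ≈ 1227.2 mm and w√2 ≈ 1735.6 mm → S0 = 1227 × 1736 mm.
S1: ⌊1736/2⌋ × 1227 = 868 × 1227 mm
S2: ⌊1227/2⌋ × 868 = 613 × 868 mm

613 × 868 mm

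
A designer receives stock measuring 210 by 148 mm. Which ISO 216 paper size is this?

A5 (148 × 210 mm)

Aspect ratio 210/148 ≈ 1.419 — close to the ISO √2 ≈ 1.414.
In the A-series (A0 area = 1 m²): A5 = 148 × 210 mm.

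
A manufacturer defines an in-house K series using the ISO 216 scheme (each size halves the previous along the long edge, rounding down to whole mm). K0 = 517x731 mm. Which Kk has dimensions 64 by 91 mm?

K0: 517 × 731 mm
K1: 365 × 517 mm
K2: 258 × 365 mm
K3: 182 × 258 mm
K4: 129 × 182 mm
K5: 91 × 129 mm
K6: 64 × 91 mm
K7: 45 × 64 mm
→ matches K6.

K6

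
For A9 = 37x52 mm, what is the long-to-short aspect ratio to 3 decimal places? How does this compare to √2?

52 / 37 = 1.405
ISO 216 targets √2 ≈ 1.414; the -0.009 deviation is from mm rounding.

1.405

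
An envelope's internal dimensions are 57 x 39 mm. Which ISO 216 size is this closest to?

Aspect ratio 57/39 ≈ 1.462 (ISO target is √2 ≈ 1.414).
In the C-series (envelope sizes, between A and B): C9 = 40 × 57 mm.
Off by 1 mm total — nearest standard size.

C9 (40 × 57 mm)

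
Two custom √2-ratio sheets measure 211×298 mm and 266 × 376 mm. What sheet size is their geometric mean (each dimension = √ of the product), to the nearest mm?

Short side: √(211 · 266) = √56126 ≈ 236.9 → 237 mm
Long side: √(298 · 376) = √112048 ≈ 334.7 → 335 mm

237 × 335 mm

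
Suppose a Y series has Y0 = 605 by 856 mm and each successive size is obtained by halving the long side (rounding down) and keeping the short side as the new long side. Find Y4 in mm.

151 × 214 mm

Y1 = 428 × 605 mm (from Y0 by 1 halving).
Y2: ⌊605/2⌋ × 428 = 302 × 428 mm
Y3: ⌊428/2⌋ × 302 = 214 × 302 mm
Y4: ⌊302/2⌋ × 214 = 151 × 214 mm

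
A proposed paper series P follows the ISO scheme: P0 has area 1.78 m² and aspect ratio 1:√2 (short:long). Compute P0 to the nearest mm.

Let the short side be w mm. Then w · w√2 = 1.78 m² = 1,780,000 mm².
w² = 1,780,000/√2, so w ≈ 1121.9 mm; long side = w√2 ≈ 1586.6 mm.

1122 × 1587 mm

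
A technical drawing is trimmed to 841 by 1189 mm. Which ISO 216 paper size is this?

A0 (841 × 1189 mm)

Aspect ratio 1189/841 ≈ 1.414 — close to the ISO √2 ≈ 1.414.
In the A-series (A0 area = 1 m²): A0 = 841 × 1189 mm.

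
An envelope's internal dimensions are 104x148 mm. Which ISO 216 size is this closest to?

Aspect ratio 148/104 ≈ 1.423 — close to the ISO √2 ≈ 1.414.
In the A-series (A0 area = 1 m²): A6 = 105 × 148 mm.
Off by 1 mm total — nearest standard size.

A6 (105 × 148 mm)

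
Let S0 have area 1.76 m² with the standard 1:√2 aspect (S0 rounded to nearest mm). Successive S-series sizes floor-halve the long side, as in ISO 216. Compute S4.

Let S0's short side be w mm. w · w√2 = 1.76 m² = 1,760,000 mm², so w ≈ 1115.6 mm and w√2 ≈ 1577.7 mm → S0 = 1116 × 1578 mm.
S1: ⌊1578/2⌋ × 1116 = 789 × 1116 mm
S2: ⌊1116/2⌋ × 789 = 558 × 789 mm
S3: ⌊789/2⌋ × 558 = 394 × 558 mm
S4: ⌊558/2⌋ × 394 = 279 × 394 mm

279 × 394 mm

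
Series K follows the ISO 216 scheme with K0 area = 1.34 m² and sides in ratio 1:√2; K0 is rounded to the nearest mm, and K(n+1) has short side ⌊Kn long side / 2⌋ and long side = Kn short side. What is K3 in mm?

Let K0's short side be w mm. w · w√2 = 1.34 m² = 1,340,000 mm², so w ≈ 973.4 mm and w√2 ≈ 1376.6 mm → K0 = 973 × 1377 mm.
K1: ⌊1377/2⌋ × 973 = 688 × 973 mm
K2: ⌊973/2⌋ × 688 = 486 × 688 mm
K3: ⌊688/2⌋ × 486 = 344 × 486 mm

344 × 486 mm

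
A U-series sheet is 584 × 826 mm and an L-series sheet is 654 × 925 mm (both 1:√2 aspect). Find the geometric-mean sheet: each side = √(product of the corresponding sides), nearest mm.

Short side: √(584 · 654) = √381936 ≈ 618.0 → 618 mm
Long side: √(826 · 925) = √764050 ≈ 874.1 → 874 mm

618 × 874 mm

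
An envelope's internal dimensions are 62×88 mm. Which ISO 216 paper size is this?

Aspect ratio 88/62 ≈ 1.419 — close to the ISO √2 ≈ 1.414.
In the B-series (B0 = 1000 × 1414 mm): B8 = 62 × 88 mm.

B8 (62 × 88 mm)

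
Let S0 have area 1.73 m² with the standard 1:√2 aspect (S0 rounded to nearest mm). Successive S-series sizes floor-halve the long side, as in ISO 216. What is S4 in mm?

276 × 391 mm

Let S0's short side be w mm. w · w√2 = 1.73 m² = 1,730,000 mm², so w ≈ 1106.0 mm and w√2 ≈ 1564.2 mm → S0 = 1106 × 1564 mm.
S1: ⌊1564/2⌋ × 1106 = 782 × 1106 mm
S2: ⌊1106/2⌋ × 782 = 553 × 782 mm
S3: ⌊782/2⌋ × 553 = 391 × 553 mm
S4: ⌊553/2⌋ × 391 = 276 × 391 mm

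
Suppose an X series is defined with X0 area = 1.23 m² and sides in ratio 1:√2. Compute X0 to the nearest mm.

Let the short side be w mm. Then w · w√2 = 1.23 m² = 1,230,000 mm².
w² = 1,230,000/√2, so w ≈ 932.6 mm; long side = w√2 ≈ 1318.9 mm.

933 × 1319 mm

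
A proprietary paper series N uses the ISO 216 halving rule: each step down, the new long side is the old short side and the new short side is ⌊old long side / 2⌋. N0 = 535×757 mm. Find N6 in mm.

N1: ⌊757/2⌋ × 535 = 378 × 535 mm
N2: ⌊535/2⌋ × 378 = 267 × 378 mm
N3: ⌊378/2⌋ × 267 = 189 × 267 mm
N4: ⌊267/2⌋ × 189 = 133 × 189 mm
N5: ⌊189/2⌋ × 133 = 94 × 133 mm
N6: ⌊133/2⌋ × 94 = 66 × 94 mm

66 × 94 mm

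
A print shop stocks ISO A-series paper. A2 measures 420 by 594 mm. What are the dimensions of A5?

148 × 210 mm

A3: ⌊594/2⌋ × 420 = 297 × 420 mm
A4: ⌊420/2⌋ × 297 = 210 × 297 mm
A5: ⌊297/2⌋ × 210 = 148 × 210 mm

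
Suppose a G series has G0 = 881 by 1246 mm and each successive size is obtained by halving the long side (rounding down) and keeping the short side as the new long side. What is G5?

155 × 220 mm

G1: ⌊1246/2⌋ × 881 = 623 × 881 mm
G2: ⌊881/2⌋ × 623 = 440 × 623 mm
G3: ⌊623/2⌋ × 440 = 311 × 440 mm
G4: ⌊440/2⌋ × 311 = 220 × 311 mm
G5: ⌊311/2⌋ × 220 = 155 × 220 mm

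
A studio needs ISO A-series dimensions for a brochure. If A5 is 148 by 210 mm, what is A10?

26 × 37 mm

A6: ⌊210/2⌋ × 148 = 105 × 148 mm
A7: ⌊148/2⌋ × 105 = 74 × 105 mm
A8: ⌊105/2⌋ × 74 = 52 × 74 mm
A9: ⌊74/2⌋ × 52 = 37 × 52 mm
A10: ⌊52/2⌋ × 37 = 26 × 37 mm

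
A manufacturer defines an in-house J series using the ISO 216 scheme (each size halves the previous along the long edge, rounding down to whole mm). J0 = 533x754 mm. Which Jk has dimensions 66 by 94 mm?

J0: 533 × 754 mm
J1: 377 × 533 mm
J2: 266 × 377 mm
J3: 188 × 266 mm
J4: 133 × 188 mm
J5: 94 × 133 mm
J6: 66 × 94 mm
J7: 47 × 66 mm
→ matches J6.

J6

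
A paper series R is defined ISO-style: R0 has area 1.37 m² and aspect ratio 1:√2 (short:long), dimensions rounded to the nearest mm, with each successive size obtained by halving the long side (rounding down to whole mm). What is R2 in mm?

492 × 696 mm

Let R0's short side be w mm. w · w√2 = 1.37 m² = 1,370,000 mm², so w ≈ 984.2 mm and w√2 ≈ 1391.9 mm → R0 = 984 × 1392 mm.
R1: ⌊1392/2⌋ × 984 = 696 × 984 mm
R2: ⌊984/2⌋ × 696 = 492 × 696 mm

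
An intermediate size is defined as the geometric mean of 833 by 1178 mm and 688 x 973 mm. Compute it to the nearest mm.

757 × 1071 mm

Short side: √(833 · 688) = √573104 ≈ 757.0 → 757 mm
Long side: √(1178 · 973) = √1146194 ≈ 1070.6 → 1071 mm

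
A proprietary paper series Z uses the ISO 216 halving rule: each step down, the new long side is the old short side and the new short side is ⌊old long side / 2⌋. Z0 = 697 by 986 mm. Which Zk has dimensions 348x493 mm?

Z2

Z0: 697 × 986 mm
Z1: 493 × 697 mm
Z2: 348 × 493 mm
Z3: 246 × 348 mm
→ matches Z2.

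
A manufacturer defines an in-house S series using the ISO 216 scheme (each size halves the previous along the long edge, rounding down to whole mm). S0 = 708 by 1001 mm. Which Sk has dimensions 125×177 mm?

S0: 708 × 1001 mm
S1: 500 × 708 mm
S2: 354 × 500 mm
S3: 250 × 354 mm
S4: 177 × 250 mm
S5: 125 × 177 mm
S6: 88 × 125 mm
→ matches S5.

S5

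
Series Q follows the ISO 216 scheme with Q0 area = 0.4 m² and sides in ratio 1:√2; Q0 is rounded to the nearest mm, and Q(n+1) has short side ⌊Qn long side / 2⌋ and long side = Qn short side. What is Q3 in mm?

188 × 266 mm

Let Q0's short side be w mm. w · w√2 = 0.4 m² = 400,000 mm², so w ≈ 531.8 mm and w√2 ≈ 752.1 mm → Q0 = 532 × 752 mm.
Q1: ⌊752/2⌋ × 532 = 376 × 532 mm
Q2: ⌊532/2⌋ × 376 = 266 × 376 mm
Q3: ⌊376/2⌋ × 266 = 188 × 266 mm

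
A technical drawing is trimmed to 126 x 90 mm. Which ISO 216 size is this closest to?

Aspect ratio 126/90 ≈ 1.400 — close to the ISO √2 ≈ 1.414.
In the B-series (B0 = 1000 × 1414 mm): B7 = 88 × 125 mm.
Off by 3 mm total — nearest standard size.

B7 (88 × 125 mm)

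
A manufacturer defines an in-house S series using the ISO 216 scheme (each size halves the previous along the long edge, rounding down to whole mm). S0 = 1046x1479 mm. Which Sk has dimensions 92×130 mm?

S7

S0: 1046 × 1479 mm
S1: 739 × 1046 mm
S2: 523 × 739 mm
S3: 369 × 523 mm
S4: 261 × 369 mm
S5: 184 × 261 mm
S6: 130 × 184 mm
S7: 92 × 130 mm
S8: 65 × 92 mm
→ matches S7.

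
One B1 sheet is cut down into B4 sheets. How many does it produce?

8

Each ISO step halves the sheet: 1 × B1 → 2 × B2 → 4 × B3 → 8 × B4
From B1 to B4 is 3 halving steps: 2^3 = 8.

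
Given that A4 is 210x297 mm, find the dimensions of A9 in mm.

37 × 52 mm

A5: ⌊297/2⌋ × 210 = 148 × 210 mm
A6: ⌊210/2⌋ × 148 = 105 × 148 mm
A7: ⌊148/2⌋ × 105 = 74 × 105 mm
A8: ⌊105/2⌋ × 74 = 52 × 74 mm
A9: ⌊74/2⌋ × 52 = 37 × 52 mm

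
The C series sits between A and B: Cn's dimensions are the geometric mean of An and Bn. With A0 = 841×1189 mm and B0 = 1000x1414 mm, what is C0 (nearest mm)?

917 × 1297 mm

Short side: √(841 · 1000) = √841000 ≈ 917.1 → 917 mm
Long side: √(1189 · 1414) = √1681246 ≈ 1296.6 → 1297 mm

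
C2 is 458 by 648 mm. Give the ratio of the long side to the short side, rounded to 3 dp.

648 / 458 = 1.415
Matches √2 ≈ 1.414 — the ISO 216 defining ratio.

1.415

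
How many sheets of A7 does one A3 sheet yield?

Each ISO step halves the sheet: 1 × A3 → 2 × A4 → 4 × A5 → 8 × A6 → …
From A3 to A7 is 4 halving steps: 2^4 = 16.

16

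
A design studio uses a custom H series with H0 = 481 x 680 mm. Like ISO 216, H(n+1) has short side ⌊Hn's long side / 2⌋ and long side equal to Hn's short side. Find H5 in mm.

H1: ⌊680/2⌋ × 481 = 340 × 481 mm
H2: ⌊481/2⌋ × 340 = 240 × 340 mm
H3: ⌊340/2⌋ × 240 = 170 × 240 mm
H4: ⌊240/2⌋ × 170 = 120 × 170 mm
H5: ⌊170/2⌋ × 120 = 85 × 120 mm

85 × 120 mm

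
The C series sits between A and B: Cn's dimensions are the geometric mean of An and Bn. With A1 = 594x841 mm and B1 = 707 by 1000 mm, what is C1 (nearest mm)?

Short side: √(594 · 707) = √419958 ≈ 648.0 → 648 mm
Long side: √(841 · 1000) = √841000 ≈ 917.1 → 917 mm

648 × 917 mm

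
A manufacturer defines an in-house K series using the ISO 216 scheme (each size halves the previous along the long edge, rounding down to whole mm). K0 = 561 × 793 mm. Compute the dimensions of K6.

K1: ⌊793/2⌋ × 561 = 396 × 561 mm
K2: ⌊561/2⌋ × 396 = 280 × 396 mm
K3: ⌊396/2⌋ × 280 = 198 × 280 mm
K4: ⌊280/2⌋ × 198 = 140 × 198 mm
K5: ⌊198/2⌋ × 140 = 99 × 140 mm
K6: ⌊140/2⌋ × 99 = 70 × 99 mm

70 × 99 mm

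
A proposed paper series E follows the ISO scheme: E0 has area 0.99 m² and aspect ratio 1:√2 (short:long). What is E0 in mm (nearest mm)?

Let the short side be w mm. Then w · w√2 = 0.99 m² = 990,000 mm².
w² = 990,000/√2, so w ≈ 836.7 mm; long side = w√2 ≈ 1183.2 mm.

837 × 1183 mm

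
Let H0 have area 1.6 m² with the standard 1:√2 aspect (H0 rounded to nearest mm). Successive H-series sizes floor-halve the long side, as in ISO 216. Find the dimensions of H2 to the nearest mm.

Let H0's short side be w mm. w · w√2 = 1.6 m² = 1,600,000 mm², so w ≈ 1063.7 mm and w√2 ≈ 1504.2 mm → H0 = 1064 × 1504 mm.
H1: ⌊1504/2⌋ × 1064 = 752 × 1064 mm
H2: ⌊1064/2⌋ × 752 = 532 × 752 mm

532 × 752 mm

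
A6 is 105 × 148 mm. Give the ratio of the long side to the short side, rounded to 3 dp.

1.410

148 / 105 = 1.410
ISO 216 targets √2 ≈ 1.414; the -0.005 deviation is from mm rounding.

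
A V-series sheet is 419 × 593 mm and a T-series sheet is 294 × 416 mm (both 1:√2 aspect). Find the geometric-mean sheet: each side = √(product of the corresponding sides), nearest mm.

351 × 497 mm

Short side: √(419 · 294) = √123186 ≈ 351.0 → 351 mm
Long side: √(593 · 416) = √246688 ≈ 496.7 → 497 mm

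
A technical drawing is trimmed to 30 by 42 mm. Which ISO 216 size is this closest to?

B10 (31 × 44 mm)

Aspect ratio 42/30 ≈ 1.400 — close to the ISO √2 ≈ 1.414.
In the B-series (B0 = 1000 × 1414 mm): B10 = 31 × 44 mm.
Off by 3 mm total — nearest standard size.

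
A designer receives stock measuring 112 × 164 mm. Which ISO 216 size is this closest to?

Aspect ratio 164/112 ≈ 1.464 (ISO target is √2 ≈ 1.414).
In the C-series (envelope sizes, between A and B): C6 = 114 × 162 mm.
Off by 4 mm total — nearest standard size.

C6 (114 × 162 mm)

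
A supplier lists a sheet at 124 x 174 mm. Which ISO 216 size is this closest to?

B6 (125 × 176 mm)

Aspect ratio 174/124 ≈ 1.403 — close to the ISO √2 ≈ 1.414.
In the B-series (B0 = 1000 × 1414 mm): B6 = 125 × 176 mm.
Off by 3 mm total — nearest standard size.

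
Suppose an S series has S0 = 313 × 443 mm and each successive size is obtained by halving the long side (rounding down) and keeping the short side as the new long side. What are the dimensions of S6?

39 × 55 mm

S1 = 221 × 313 mm (from S0 by 1 halving).
S2: ⌊313/2⌋ × 221 = 156 × 221 mm
S3: ⌊221/2⌋ × 156 = 110 × 156 mm
S4: ⌊156/2⌋ × 110 = 78 × 110 mm
S5: ⌊110/2⌋ × 78 = 55 × 78 mm
S6: ⌊78/2⌋ × 55 = 39 × 55 mm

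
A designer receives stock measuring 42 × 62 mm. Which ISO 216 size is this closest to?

B9 (44 × 62 mm)

Aspect ratio 62/42 ≈ 1.476 (ISO target is √2 ≈ 1.414).
In the B-series (B0 = 1000 × 1414 mm): B9 = 44 × 62 mm.
Off by 2 mm total — nearest standard size.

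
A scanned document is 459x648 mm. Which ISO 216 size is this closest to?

Aspect ratio 648/459 ≈ 1.412 — close to the ISO √2 ≈ 1.414.
In the C-series (envelope sizes, between A and B): C2 = 458 × 648 mm.
Off by 1 mm total — nearest standard size.

C2 (458 × 648 mm)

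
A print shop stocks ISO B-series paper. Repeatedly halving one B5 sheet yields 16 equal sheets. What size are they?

16 = 2^4, so 4 halving steps.
B5 → B6 → … → B9 after 4 steps.

B9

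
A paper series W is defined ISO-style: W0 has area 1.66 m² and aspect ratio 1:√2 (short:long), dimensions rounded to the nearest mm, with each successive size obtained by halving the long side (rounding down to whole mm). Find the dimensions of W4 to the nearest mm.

270 × 383 mm

Let W0's short side be w mm. w · w√2 = 1.66 m² = 1,660,000 mm², so w ≈ 1083.4 mm and w√2 ≈ 1532.2 mm → W0 = 1083 × 1532 mm.
W1: ⌊1532/2⌋ × 1083 = 766 × 1083 mm
W2: ⌊1083/2⌋ × 766 = 541 × 766 mm
W3: ⌊766/2⌋ × 541 = 383 × 541 mm
W4: ⌊541/2⌋ × 383 = 270 × 383 mm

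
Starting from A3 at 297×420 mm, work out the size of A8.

A4: ⌊420/2⌋ × 297 = 210 × 297 mm
A5: ⌊297/2⌋ × 210 = 148 × 210 mm
A6: ⌊210/2⌋ × 148 = 105 × 148 mm
A7: ⌊148/2⌋ × 105 = 74 × 105 mm
A8: ⌊105/2⌋ × 74 = 52 × 74 mm

52 × 74 mm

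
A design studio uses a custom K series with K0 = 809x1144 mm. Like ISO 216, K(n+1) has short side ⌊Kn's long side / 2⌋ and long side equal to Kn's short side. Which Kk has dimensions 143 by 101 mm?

K6

K0: 809 × 1144 mm
K1: 572 × 809 mm
K2: 404 × 572 mm
K3: 286 × 404 mm
K4: 202 × 286 mm
K5: 143 × 202 mm
K6: 101 × 143 mm
K7: 71 × 101 mm
→ matches K6.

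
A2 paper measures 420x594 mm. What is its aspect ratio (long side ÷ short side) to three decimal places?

1.414

594 / 420 = 1.414
Matches √2 ≈ 1.414 — the ISO 216 defining ratio.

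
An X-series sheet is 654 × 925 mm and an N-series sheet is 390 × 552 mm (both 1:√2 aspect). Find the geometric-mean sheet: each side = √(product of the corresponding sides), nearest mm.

Short side: √(654 · 390) = √255060 ≈ 505.0 → 505 mm
Long side: √(925 · 552) = √510600 ≈ 714.6 → 715 mm

505 × 715 mm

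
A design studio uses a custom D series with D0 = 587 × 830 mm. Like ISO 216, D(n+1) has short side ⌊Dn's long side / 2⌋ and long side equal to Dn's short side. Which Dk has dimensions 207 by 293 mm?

D3

D0: 587 × 830 mm
D1: 415 × 587 mm
D2: 293 × 415 mm
D3: 207 × 293 mm
D4: 146 × 207 mm
→ matches D3.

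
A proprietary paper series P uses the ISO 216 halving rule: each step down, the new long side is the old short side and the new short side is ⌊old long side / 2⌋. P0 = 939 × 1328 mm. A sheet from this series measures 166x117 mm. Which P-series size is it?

P0: 939 × 1328 mm
P1: 664 × 939 mm
P2: 469 × 664 mm
P3: 332 × 469 mm
P4: 234 × 332 mm
P5: 166 × 234 mm
P6: 117 × 166 mm
P7: 83 × 117 mm
→ matches P6.

P6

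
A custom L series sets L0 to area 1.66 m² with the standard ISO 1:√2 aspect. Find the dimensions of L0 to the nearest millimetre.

Let the short side be w mm. Then w · w√2 = 1.66 m² = 1,660,000 mm².
w² = 1,660,000/√2, so w ≈ 1083.4 mm; long side = w√2 ≈ 1532.2 mm.

1083 × 1532 mm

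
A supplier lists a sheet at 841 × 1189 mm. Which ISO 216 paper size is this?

A0 (841 × 1189 mm)

Aspect ratio 1189/841 ≈ 1.414 — close to the ISO √2 ≈ 1.414.
In the A-series (A0 area = 1 m²): A0 = 841 × 1189 mm.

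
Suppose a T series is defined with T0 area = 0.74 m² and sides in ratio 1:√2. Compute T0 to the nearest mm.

Let the short side be w mm. Then w · w√2 = 0.74 m² = 740,000 mm².
w² = 740,000/√2, so w ≈ 723.4 mm; long side = w√2 ≈ 1023.0 mm.

723 × 1023 mm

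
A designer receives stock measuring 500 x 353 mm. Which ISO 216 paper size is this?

B3 (353 × 500 mm)

Aspect ratio 500/353 ≈ 1.416 — close to the ISO √2 ≈ 1.414.
In the B-series (B0 = 1000 × 1414 mm): B3 = 353 × 500 mm.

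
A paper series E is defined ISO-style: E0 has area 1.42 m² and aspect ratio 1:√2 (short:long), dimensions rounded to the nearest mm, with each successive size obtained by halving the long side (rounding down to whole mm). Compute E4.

Let E0's short side be w mm. w · w√2 = 1.42 m² = 1,420,000 mm², so w ≈ 1002.0 mm and w√2 ≈ 1417.1 mm → E0 = 1002 × 1417 mm.
E1: ⌊1417/2⌋ × 1002 = 708 × 1002 mm
E2: ⌊1002/2⌋ × 708 = 501 × 708 mm
E3: ⌊708/2⌋ × 501 = 354 × 501 mm
E4: ⌊501/2⌋ × 354 = 250 × 354 mm

250 × 354 mm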